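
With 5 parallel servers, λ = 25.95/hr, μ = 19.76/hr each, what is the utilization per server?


ρ = λ/(cμ) = 25.95/(5·19.76) = 25.95/98.80 = 0.2627

Final: 0.2627


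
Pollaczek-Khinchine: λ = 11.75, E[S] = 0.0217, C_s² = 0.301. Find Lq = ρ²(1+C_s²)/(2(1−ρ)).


ρ = λ·E[S] = 11.75·0.0217 = 0.2550
Lq = ρ²(1+C_s²)/(2(1−ρ)) = 0.06501·(1+0.301)/(2·0.7450)
= 0.06501·1.3010/1.4901 = 0.05676

Final: 0.05676


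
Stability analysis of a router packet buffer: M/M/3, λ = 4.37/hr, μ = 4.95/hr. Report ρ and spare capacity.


Total capacity cμ = 3·4.95 = 14.85/hr
ρ = λ/(cμ) = 4.37/14.85 = 0.2943
Stable ⇔ ρ < 1: YES
Spare capacity = cμ − λ = 14.85 − 4.37 = 10.48/hr

Final: ρ = 0.2943; stable; margin = 10.48/hr


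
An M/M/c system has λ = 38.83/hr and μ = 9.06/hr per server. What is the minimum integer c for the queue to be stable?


Stability requires cμ > λ ⇔ c > λ/μ.
λ/μ = 38.83/9.06 = 4.2859
Minimum integer c = ⌊4.2859⌋ + 1 = 5
Check: 5·9.06 = 45.30 > 38.83, while 4·9.06 = 36.24 ≤ 38.83

Final: 5 servers


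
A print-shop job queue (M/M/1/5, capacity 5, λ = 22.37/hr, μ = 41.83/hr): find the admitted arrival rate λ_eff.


ρ = 0.5348; P_K = (1−ρ)ρ^5/(1−ρ^6) = 0.020837
λ_eff = λ(1 − P_K) = 22.37·(1 − 0.020837) = 22.37·0.979163 = 21.9039 /hr

Final: 21.9039 /hr


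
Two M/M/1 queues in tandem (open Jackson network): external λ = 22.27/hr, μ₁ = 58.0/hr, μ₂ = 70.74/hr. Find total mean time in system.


Each node sees arrival rate λ = 22.27/hr (tandem ⇒ throughput preserved).
W₁ = 1/(μ₁−λ) = 1/(58.0−22.27) = 0.02799 hr
W₂ = 1/(μ₂−λ) = 1/(70.74−22.27) = 0.02063 hr
W_total = W₁ + W₂ = 0.02799 + 0.02063 = 0.04862 hr

Final: 0.04862 hr


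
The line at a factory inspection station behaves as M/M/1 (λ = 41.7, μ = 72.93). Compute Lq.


ρ = 41.7/72.93 = 0.5718
Lq = ρ²/(1−ρ) = 0.3269/0.4282 = 0.7635

Final: 0.7635


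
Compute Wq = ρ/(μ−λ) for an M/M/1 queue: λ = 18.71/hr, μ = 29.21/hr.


ρ = 18.71/29.21 = 0.6405
Wq = ρ/(μ−λ) = 0.6405/(29.21 − 18.71) = 0.6405/10.50 = 0.06100 hr

Final: 0.06100 hr


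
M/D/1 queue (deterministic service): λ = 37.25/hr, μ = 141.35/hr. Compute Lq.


ρ = 37.25/141.35 = 0.2635
M/D/1: Lq = ρ²/(2(1−ρ)) = 0.06945/(2·0.7365) = 0.04715

Final: 0.04715


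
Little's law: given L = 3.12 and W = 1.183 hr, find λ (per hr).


λ = L/W = 3.12/1.183 = 2.6374 /hr

Final: 2.6374 /hr


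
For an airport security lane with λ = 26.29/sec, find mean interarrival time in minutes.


Mean interarrival time = 1/λ = 1/26.29 second = 0.03804 second
In minutes: 0.03804 × 0.0166667 = 0.0006340 min

Final: 0.0006340 min


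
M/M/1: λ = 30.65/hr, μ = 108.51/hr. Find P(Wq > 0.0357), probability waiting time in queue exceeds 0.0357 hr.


ρ = 30.65/108.51 = 0.2825
P(Wq > t) = ρ·e^{−(μ−λ)t} = 0.2825·e^{−2.7796}
= 0.2825·0.062063 = 0.017531

Final: 0.017531


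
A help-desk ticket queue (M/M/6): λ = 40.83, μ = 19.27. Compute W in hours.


a = 2.1188; ρ = 0.3531; P₀ = 0.119919
Lq = P₀·a^c·ρ/(c!(1−ρ)²) = 0.01272
Wq = Lq/λ = 0.01272/40.83 = 0.0003115 hr
W = Wq + 1/μ = 0.0003115 + 0.05189 = 0.05221 hr

Final: 0.05221 hr


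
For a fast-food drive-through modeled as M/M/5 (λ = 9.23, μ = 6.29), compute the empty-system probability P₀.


a = λ/μ = 9.23/6.29 = 1.4674; ρ = a/c = 0.2935
Σ_{k=0}^{4} a^k/k! (terms k=0..4) = 1.00000 + 1.46741 + 1.07664 + 0.52663 + 0.19319 = 4.26387
Tail: a^5/(5!(1−ρ)) = 6.80386/(120·0.7065) = 0.08025
P₀ = 1/(4.26387 + 0.08025) = 1/4.34412 = 0.230196

Final: 0.230196


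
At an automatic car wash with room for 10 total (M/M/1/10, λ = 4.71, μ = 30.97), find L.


ρ = 4.71/30.97 = 0.1521
L = ρ[1 − (K+1)ρ^K + Kρ^(K+1)] / [(1−ρ)(1−ρ^(K+1))]
Numerator: 0.1521·(1 − 11·0.000000006619 + 10·0.000000001007) = 0.152083
Denominator: (0.8479)·(1.000000) = 0.847917
L = 0.152083/0.847917 = 0.1794

Final: 0.1794


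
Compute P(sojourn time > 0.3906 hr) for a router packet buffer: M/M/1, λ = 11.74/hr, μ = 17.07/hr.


W ~ Exponential(μ−λ) for M/M/1.
μ − λ = 17.07 − 11.74 = 5.3300
P(W > t) = e^{−(μ−λ)t} = e^{−2.0819} = 0.124693

Final: 0.124693


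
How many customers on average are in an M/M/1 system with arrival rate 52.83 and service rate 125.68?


ρ = λ/μ = 52.83/125.68 = 0.4204
L = ρ/(1−ρ) = 0.4204/(1 − 0.4204) = 0.4204/0.5796 = 0.7252

Final: 0.7252


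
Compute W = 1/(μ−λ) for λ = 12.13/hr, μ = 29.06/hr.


W = 1/(μ−λ) = 1/(29.06 − 12.13) = 1/16.93 = 0.05907 hr

Final: 0.05907 hr


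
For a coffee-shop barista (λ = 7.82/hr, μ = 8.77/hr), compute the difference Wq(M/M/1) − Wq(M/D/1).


ρ = 7.82/8.77 = 0.8917
Wq(M/M/1) = ρ/(μ−λ) = 0.8917/0.9500 = 0.93861 hr
Wq(M/D/1) = ρ/(2(μ−λ)) = 0.46930 hr
Savings = 0.93861 − 0.46930 = 0.46930 hr

Final: 0.46930 hr


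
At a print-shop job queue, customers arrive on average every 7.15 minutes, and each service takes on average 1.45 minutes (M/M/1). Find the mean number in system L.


λ = 60/7.15 = 8.3916 /hr
μ = 60/1.45 = 41.3793 /hr
ρ = λ/μ = 8.3916/41.3793 = 0.2028
L = ρ/(1−ρ) = 0.2028/0.7972 = 0.2544

Final: 0.2544


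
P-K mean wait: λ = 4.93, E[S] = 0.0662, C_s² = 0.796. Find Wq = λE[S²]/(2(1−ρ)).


ρ = λ·E[S] = 4.93·0.0662 = 0.3264
E[S²] = E[S]²(1+C_s²) = 0.0662²·(1+0.796) = 0.007871
Wq = λ·E[S²]/(2(1−ρ)) = 4.93·0.007871/(2·0.6736) = 0.02880 hr

Final: 0.02880 hr


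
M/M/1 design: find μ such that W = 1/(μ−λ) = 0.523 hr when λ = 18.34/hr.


W = 1/(μ−λ) ⇒ μ − λ = 1/W = 1/0.523 = 1.9120
μ = λ + 1/W = 18.34 + 1.9120 = 20.2520 per hr

Final: 20.2520 /hr


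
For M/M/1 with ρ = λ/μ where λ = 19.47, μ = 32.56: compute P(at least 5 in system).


ρ = 19.47/32.56 = 0.5980
P(N ≥ n) = ρ^n = 0.5980^5 = 0.076455

Final: 0.076455


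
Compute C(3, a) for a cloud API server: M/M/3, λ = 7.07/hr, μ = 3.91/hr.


a = λ/μ = 1.8082; ρ = a/3 = 0.6027
P₀ = 0.144443 (from M/M/c formula)
C(c,a) = [a^c/(c!(1−ρ))]·P₀ = [5.91191/(6·0.3973)]·0.144443
= 2.48021·0.144443 = 0.358248

Final: 0.358248


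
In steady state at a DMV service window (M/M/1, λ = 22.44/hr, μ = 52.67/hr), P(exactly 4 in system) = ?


ρ = 22.44/52.67 = 0.4260
P_n = (1−ρ)·ρ^n = (1 − 0.4260)·0.4260^4 = 0.5740·0.032949 = 0.018911

Final: 0.018911


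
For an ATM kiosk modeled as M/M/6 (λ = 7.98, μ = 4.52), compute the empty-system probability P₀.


a = λ/μ = 7.98/4.52 = 1.7655; ρ = a/c = 0.2942
Σ_{k=0}^{5} a^k/k! (terms k=0..5) = 1.00000 + 1.76549 + 1.55847 + 0.91715 + 0.40481 + 0.14294 = 5.78885
Tail: a^6/(6!(1−ρ)) = 30.28215/(720·0.7058) = 0.05959
P₀ = 1/(5.78885 + 0.05959) = 1/5.84845 = 0.170986

Final: 0.170986


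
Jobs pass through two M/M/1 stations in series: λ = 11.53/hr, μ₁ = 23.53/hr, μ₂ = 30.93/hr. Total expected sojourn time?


Each node sees arrival rate λ = 11.53/hr (tandem ⇒ throughput preserved).
W₁ = 1/(μ₁−λ) = 1/(23.53−11.53) = 0.08333 hr
W₂ = 1/(μ₂−λ) = 1/(30.93−11.53) = 0.05155 hr
W_total = W₁ + W₂ = 0.08333 + 0.05155 = 0.13488 hr

Final: 0.13488 hr


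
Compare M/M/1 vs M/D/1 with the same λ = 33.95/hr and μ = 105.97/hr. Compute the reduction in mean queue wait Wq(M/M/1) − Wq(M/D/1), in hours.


ρ = 33.95/105.97 = 0.3204
Wq(M/M/1) = ρ/(μ−λ) = 0.3204/72.02 = 0.004448 hr
Wq(M/D/1) = ρ/(2(μ−λ)) = 0.002224 hr
Savings = 0.004448 − 0.002224 = 0.002224 hr

Final: 0.002224 hr


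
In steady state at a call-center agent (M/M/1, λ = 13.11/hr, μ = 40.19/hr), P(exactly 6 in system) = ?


ρ = 13.11/40.19 = 0.3262
P_n = (1−ρ)·ρ^n = (1 − 0.3262)·0.3262^6 = 0.6738·0.001205 = 0.0008118

Final: 0.0008118


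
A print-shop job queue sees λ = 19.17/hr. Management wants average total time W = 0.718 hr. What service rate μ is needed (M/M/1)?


W = 1/(μ−λ) ⇒ μ − λ = 1/W = 1/0.718 = 1.3928
μ = λ + 1/W = 19.17 + 1.3928 = 20.5628 per hr

Final: 20.5628 /hr


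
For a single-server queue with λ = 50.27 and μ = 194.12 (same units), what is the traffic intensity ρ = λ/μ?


ρ = λ/μ = 50.27/194.12 = 0.2590

Final: 0.2590


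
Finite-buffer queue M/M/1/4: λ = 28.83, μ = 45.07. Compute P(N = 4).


ρ = λ/μ = 28.83/45.07 = 0.6397
P_K = (1−ρ)ρ^K/(1−ρ^(K+1)) = (0.3603·0.167428)/(1 − 0.107099)
= 0.060329/0.892901 = 0.067565

Final: 0.067565


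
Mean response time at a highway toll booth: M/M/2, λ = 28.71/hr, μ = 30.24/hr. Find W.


a = 0.9494; ρ = 0.4747; P₀ = 0.356206
Lq = P₀·a^c·ρ/(c!(1−ρ)²) = 0.27618
Wq = Lq/λ = 0.27618/28.71 = 0.009619 hr
W = Wq + 1/μ = 0.009619 + 0.03307 = 0.04269 hr

Final: 0.04269 hr


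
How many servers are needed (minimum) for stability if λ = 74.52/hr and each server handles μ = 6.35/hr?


Stability requires cμ > λ ⇔ c > λ/μ.
λ/μ = 74.52/6.35 = 11.7354
Minimum integer c = ⌊11.7354⌋ + 1 = 12
Check: 12·6.35 = 76.20 > 74.52, while 11·6.35 = 69.85 ≤ 74.52

Final: 12 servers


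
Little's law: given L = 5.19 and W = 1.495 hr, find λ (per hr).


λ = L/W = 5.19/1.495 = 3.4716 /hr

Final: 3.4716 /hr


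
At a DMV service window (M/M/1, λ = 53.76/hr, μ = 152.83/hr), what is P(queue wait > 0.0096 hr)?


ρ = 53.76/152.83 = 0.3518
P(Wq > t) = ρ·e^{−(μ−λ)t} = 0.3518·e^{−0.9511}
= 0.3518·0.386327 = 0.135896

Final: 0.135896


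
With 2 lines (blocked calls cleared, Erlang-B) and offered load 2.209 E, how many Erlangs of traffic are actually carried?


B(2,2.209) = 0.431919 (Erlang-B)
Carried load = a(1 − B) = 2.209·(1 − 0.431919) = 2.209·0.568081 = 1.2549 E

Final: 1.2549 Erlangs


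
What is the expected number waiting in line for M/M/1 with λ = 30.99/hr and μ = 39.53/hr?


ρ = 30.99/39.53 = 0.7840
Lq = ρ²/(1−ρ) = 0.6146/0.2160 = 2.8448

Final: 2.8448


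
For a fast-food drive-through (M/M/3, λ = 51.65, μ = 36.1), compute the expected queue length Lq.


a = λ/μ = 1.4307; ρ = a/3 = 0.4769
P₀ = 0.227923
Lq = P₀·a^c·ρ / (c!·(1−ρ)²) = 0.227923·2.92880·0.4769/(6·0.27362)
= 0.19392

Final: 0.19392


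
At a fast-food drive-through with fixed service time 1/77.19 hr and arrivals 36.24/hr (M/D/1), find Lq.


ρ = 36.24/77.19 = 0.4695
M/D/1: Lq = ρ²/(2(1−ρ)) = 0.2204/(2·0.5305) = 0.20775

Final: 0.20775


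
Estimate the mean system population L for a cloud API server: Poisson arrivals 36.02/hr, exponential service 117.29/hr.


ρ = λ/μ = 36.02/117.29 = 0.3071
L = ρ/(1−ρ) = 0.3071/(1 − 0.3071) = 0.3071/0.6929 = 0.4432

Final: 0.4432


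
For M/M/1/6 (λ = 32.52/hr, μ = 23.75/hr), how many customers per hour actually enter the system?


ρ = 1.3693; P_K = (1−ρ)ρ^6/(1−ρ^7) = 0.303289
λ_eff = λ(1 − P_K) = 32.52·(1 − 0.303289) = 32.52·0.696711 = 22.6571 /hr

Final: 22.6571 /hr


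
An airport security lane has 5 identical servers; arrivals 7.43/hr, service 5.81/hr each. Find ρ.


ρ = λ/(cμ) = 7.43/(5·5.81) = 7.43/29.05 = 0.2558

Final: 0.2558


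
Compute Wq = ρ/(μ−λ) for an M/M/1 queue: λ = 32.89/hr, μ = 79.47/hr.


ρ = 32.89/79.47 = 0.4139
Wq = ρ/(μ−λ) = 0.4139/(79.47 − 32.89) = 0.4139/46.58 = 0.008885 hr

Final: 0.008885 hr


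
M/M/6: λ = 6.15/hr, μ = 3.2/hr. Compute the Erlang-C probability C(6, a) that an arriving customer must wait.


a = λ/μ = 1.9219; ρ = a/6 = 0.3203
P₀ = 0.146163 (from M/M/c formula)
C(c,a) = [a^c/(c!(1−ρ))]·P₀ = [50.39075/(720·0.6797)]·0.146163
= 0.10297·0.146163 = 0.015050

Final: 0.015050


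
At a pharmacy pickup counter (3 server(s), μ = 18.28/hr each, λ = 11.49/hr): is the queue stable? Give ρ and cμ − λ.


Total capacity cμ = 3·18.28 = 54.84/hr
ρ = λ/(cμ) = 11.49/54.84 = 0.2095
Stable ⇔ ρ < 1: YES
Spare capacity = cμ − λ = 54.84 − 11.49 = 43.35/hr

Final: ρ = 0.2095; stable; margin = 43.35/hr


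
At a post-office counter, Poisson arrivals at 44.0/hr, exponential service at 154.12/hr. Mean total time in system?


W = 1/(μ−λ) = 1/(154.12 − 44.0) = 1/110.12 = 0.009081 hr

Final: 0.009081 hr


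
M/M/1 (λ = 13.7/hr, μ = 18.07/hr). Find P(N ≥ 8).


ρ = 13.7/18.07 = 0.7582
P(N ≥ n) = ρ^n = 0.7582^8 = 0.109169

Final: 0.109169


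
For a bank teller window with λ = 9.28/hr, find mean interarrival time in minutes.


Mean interarrival time = 1/λ = 1/9.28 hour = 0.10776 hour
In minutes: 0.10776 × 60 = 6.4655 min

Final: 6.4655 min


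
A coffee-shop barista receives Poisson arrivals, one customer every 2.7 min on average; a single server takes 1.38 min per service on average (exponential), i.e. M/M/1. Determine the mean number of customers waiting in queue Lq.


λ = 60/2.7 = 22.2222 /hr
μ = 60/1.38 = 43.4783 /hr
ρ = λ/μ = 22.2222/43.4783 = 0.5111
Lq = ρ²/(1−ρ) = 0.2612/0.4889 = 0.5343

Final: 0.5343


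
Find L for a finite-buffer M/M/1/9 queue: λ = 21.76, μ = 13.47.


ρ = 21.76/13.47 = 1.6154
L = ρ[1 − (K+1)ρ^K + Kρ^(K+1)] / [(1−ρ)(1−ρ^(K+1))]
Numerator: 1.6154·(1 − 10·74.924121 + 9·121.035551) = 550.992844
Denominator: (-0.6154)·(-120.035551) = 73.874886
L = 550.992844/73.874886 = 7.4585

Final: 7.4585


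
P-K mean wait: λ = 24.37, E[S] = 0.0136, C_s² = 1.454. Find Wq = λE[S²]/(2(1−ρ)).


ρ = λ·E[S] = 24.37·0.0136 = 0.3314
E[S²] = E[S]²(1+C_s²) = 0.0136²·(1+1.454) = 0.0004539
Wq = λ·E[S²]/(2(1−ρ)) = 24.37·0.0004539/(2·0.6686) = 0.008272 hr

Final: 0.008272 hr


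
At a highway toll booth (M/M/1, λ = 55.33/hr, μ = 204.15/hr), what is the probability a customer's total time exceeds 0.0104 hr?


W ~ Exponential(μ−λ) for M/M/1.
μ − λ = 204.15 − 55.33 = 148.8200
P(W > t) = e^{−(μ−λ)t} = e^{−1.5477} = 0.212731

Final: 0.212731


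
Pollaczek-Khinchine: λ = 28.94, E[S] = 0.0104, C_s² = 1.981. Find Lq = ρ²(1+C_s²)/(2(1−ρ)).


ρ = λ·E[S] = 28.94·0.0104 = 0.3010
Lq = ρ²(1+C_s²)/(2(1−ρ)) = 0.09059·(1+1.981)/(2·0.6990)
= 0.09059·2.9810/1.3980 = 0.19315

Final: 0.19315


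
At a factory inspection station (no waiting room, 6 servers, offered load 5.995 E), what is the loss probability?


B(c,a) = (a^c/c!) / Σ_{k=0}^{c} a^k/k!
a^6/6! = 64.476674
Σ terms (k=0..6): 1.00000 + 5.99500 + 17.97001 + 35.91007 + 53.82022 + 64.53045 + 64.47667 = 243.702436
B = 64.476674/243.702436 = 0.264571

Final: 0.264571


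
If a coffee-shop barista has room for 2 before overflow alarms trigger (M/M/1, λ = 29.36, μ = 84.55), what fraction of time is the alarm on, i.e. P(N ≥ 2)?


ρ = 29.36/84.55 = 0.3473
P(N ≥ n) = ρ^n = 0.3473^2 = 0.120583

Final: 0.120583


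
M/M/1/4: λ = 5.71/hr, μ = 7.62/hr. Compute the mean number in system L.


ρ = 5.71/7.62 = 0.7493
L = ρ[1 − (K+1)ρ^K + Kρ^(K+1)] / [(1−ρ)(1−ρ^(K+1))]
Numerator: 0.7493·(1 − 5·0.315300 + 4·0.236268) = 0.276187
Denominator: (0.2507)·(0.763732) = 0.191434
L = 0.276187/0.191434 = 1.4427

Final: 1.4427


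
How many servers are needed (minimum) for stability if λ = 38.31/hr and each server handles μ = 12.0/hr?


Stability requires cμ > λ ⇔ c > λ/μ.
λ/μ = 38.31/12.0 = 3.1925
Minimum integer c = ⌊3.1925⌋ + 1 = 4
Check: 4·12.0 = 48.00 > 38.31, while 3·12.0 = 36.00 ≤ 38.31

Final: 4 servers


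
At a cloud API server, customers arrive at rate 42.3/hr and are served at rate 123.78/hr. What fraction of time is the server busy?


ρ = λ/μ = 42.3/123.78 = 0.3417

Final: 0.3417


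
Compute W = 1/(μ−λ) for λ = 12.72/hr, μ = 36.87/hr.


W = 1/(μ−λ) = 1/(36.87 − 12.72) = 1/24.15 = 0.04141 hr

Final: 0.04141 hr


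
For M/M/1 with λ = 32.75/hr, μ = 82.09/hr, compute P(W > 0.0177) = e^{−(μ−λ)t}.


W ~ Exponential(μ−λ) for M/M/1.
μ − λ = 82.09 − 32.75 = 49.3400
P(W > t) = e^{−(μ−λ)t} = e^{−0.8733} = 0.417564

Final: 0.417564


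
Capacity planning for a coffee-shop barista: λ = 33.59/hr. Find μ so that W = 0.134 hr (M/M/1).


W = 1/(μ−λ) ⇒ μ − λ = 1/W = 1/0.134 = 7.4627
μ = λ + 1/W = 33.59 + 7.4627 = 41.0527 per hr

Final: 41.0527 /hr


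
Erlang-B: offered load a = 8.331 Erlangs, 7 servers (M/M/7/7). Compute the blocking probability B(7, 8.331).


B(c,a) = (a^c/c!) / Σ_{k=0}^{c} a^k/k!
a^7/7! = 552.649021
Σ terms (k=0..7): 1.00000 + 8.33100 + 34.70278 + 96.36962 + 200.71383 + 334.42938 + 464.35520 + 552.64902 = 1692.550831
B = 552.649021/1692.550831 = 0.326518

Final: 0.326518


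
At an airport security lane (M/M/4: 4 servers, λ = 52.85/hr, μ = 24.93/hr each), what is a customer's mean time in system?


a = 2.1199; ρ = 0.5300; P₀ = 0.114347
Lq = P₀·a^c·ρ/(c!(1−ρ)²) = 0.23086
Wq = Lq/λ = 0.23086/52.85 = 0.004368 hr
W = Wq + 1/μ = 0.004368 + 0.04011 = 0.04448 hr

Final: 0.04448 hr


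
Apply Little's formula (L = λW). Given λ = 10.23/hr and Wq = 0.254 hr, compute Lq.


Lq = λWq = 10.23·0.254 = 2.5984

Final: 2.5984


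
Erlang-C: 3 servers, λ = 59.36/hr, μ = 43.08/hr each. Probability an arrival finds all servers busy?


a = λ/μ = 1.3779; ρ = a/3 = 0.4593
P₀ = 0.241920 (from M/M/c formula)
C(c,a) = [a^c/(c!(1−ρ))]·P₀ = [2.61610/(6·0.5407)]·0.241920
= 0.80639·0.241920 = 0.195083

Final: 0.195083


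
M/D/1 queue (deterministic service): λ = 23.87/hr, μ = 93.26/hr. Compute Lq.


ρ = 23.87/93.26 = 0.2560
M/D/1: Lq = ρ²/(2(1−ρ)) = 0.06551/(2·0.7440) = 0.04402

Final: 0.04402


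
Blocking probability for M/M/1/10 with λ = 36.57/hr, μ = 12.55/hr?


ρ = λ/μ = 36.57/12.55 = 2.9139
P_K = (1−ρ)ρ^K/(1−ρ^(K+1)) = (-1.9139·44137.968990)/(1 − 128615.579758)
= -84477.610768/-128614.579758 = 0.656828

Final: 0.656828


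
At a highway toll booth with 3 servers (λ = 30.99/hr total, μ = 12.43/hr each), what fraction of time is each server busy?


ρ = λ/(cμ) = 30.99/(3·12.43) = 30.99/37.29 = 0.8311

Final: 0.8311


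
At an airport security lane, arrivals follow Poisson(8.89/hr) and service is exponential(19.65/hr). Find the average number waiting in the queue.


ρ = 8.89/19.65 = 0.4524
Lq = ρ²/(1−ρ) = 0.2047/0.5476 = 0.3738

Final: 0.3738


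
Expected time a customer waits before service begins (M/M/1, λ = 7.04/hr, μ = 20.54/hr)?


ρ = 7.04/20.54 = 0.3427
Wq = ρ/(μ−λ) = 0.3427/(20.54 − 7.04) = 0.3427/13.50 = 0.02539 hr

Final: 0.02539 hr


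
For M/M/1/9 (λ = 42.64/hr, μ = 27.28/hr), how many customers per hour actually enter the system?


ρ = 1.5630; P_K = (1−ρ)ρ^9/(1−ρ^10) = 0.364412
λ_eff = λ(1 − P_K) = 42.64·(1 − 0.364412) = 42.64·0.635588 = 27.1015 /hr

Final: 27.1015 /hr


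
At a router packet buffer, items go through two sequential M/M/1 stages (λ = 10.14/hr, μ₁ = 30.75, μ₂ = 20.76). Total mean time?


Each node sees arrival rate λ = 10.14/hr (tandem ⇒ throughput preserved).
W₁ = 1/(μ₁−λ) = 1/(30.75−10.14) = 0.04852 hr
W₂ = 1/(μ₂−λ) = 1/(20.76−10.14) = 0.09416 hr
W_total = W₁ + W₂ = 0.04852 + 0.09416 = 0.14268 hr

Final: 0.14268 hr


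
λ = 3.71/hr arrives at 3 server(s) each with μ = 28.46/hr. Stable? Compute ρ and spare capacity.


Total capacity cμ = 3·28.46 = 85.38/hr
ρ = λ/(cμ) = 3.71/85.38 = 0.04345
Stable ⇔ ρ < 1: YES
Spare capacity = cμ − λ = 85.38 − 3.71 = 81.67/hr

Final: ρ = 0.04345; stable; margin = 81.67/hr


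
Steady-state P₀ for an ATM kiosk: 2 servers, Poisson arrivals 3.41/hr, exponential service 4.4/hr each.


a = λ/μ = 3.41/4.4 = 0.7750; ρ = a/c = 0.3875
Σ_{k=0}^{1} a^k/k! (terms k=0..1) = 1.00000 + 0.77500 = 1.77500
Tail: a^2/(2!(1−ρ)) = 0.60063/(2·0.6125) = 0.49031
P₀ = 1/(1.77500 + 0.49031) = 1/2.26531 = 0.441441

Final: 0.441441


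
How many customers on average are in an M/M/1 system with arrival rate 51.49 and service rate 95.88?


ρ = λ/μ = 51.49/95.88 = 0.5370
L = ρ/(1−ρ) = 0.5370/(1 − 0.5370) = 0.5370/0.4630 = 1.1599

Final: 1.1599


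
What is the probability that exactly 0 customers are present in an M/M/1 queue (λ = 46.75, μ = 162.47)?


ρ = 46.75/162.47 = 0.2877
P_n = (1−ρ)·ρ^n = (1 − 0.2877)·0.2877^0 = 0.7123·1.000000 = 0.712255

Final: 0.712255


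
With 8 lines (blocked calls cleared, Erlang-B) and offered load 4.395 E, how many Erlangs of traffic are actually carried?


B(8,4.395) = 0.044174 (Erlang-B)
Carried load = a(1 − B) = 4.395·(1 − 0.044174) = 4.395·0.955826 = 4.2009 E

Final: 4.2009 Erlangs


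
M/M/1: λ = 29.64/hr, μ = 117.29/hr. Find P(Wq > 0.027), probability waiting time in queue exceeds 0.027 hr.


ρ = 29.64/117.29 = 0.2527
P(Wq > t) = ρ·e^{−(μ−λ)t} = 0.2527·e^{−2.3666}
= 0.2527·0.093804 = 0.023705

Final: 0.023705


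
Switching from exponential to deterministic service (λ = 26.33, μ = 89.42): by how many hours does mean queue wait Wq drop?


ρ = 26.33/89.42 = 0.2945
Wq(M/M/1) = ρ/(μ−λ) = 0.2945/63.09 = 0.004667 hr
Wq(M/D/1) = ρ/(2(μ−λ)) = 0.002334 hr
Savings = 0.004667 − 0.002334 = 0.002334 hr

Final: 0.002334 hr


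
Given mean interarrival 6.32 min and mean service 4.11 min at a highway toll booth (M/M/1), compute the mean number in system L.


λ = 60/6.32 = 9.4937 /hr
μ = 60/4.11 = 14.5985 /hr
ρ = λ/μ = 9.4937/14.5985 = 0.6503
L = ρ/(1−ρ) = 0.6503/0.3497 = 1.8597

Final: 1.8597


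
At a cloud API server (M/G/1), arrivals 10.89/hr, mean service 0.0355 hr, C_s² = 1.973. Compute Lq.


ρ = λ·E[S] = 10.89·0.0355 = 0.3866
Lq = ρ²(1+C_s²)/(2(1−ρ)) = 0.1495·(1+1.973)/(2·0.6134)
= 0.1495·2.9730/1.2268 = 0.36218

Final: 0.36218


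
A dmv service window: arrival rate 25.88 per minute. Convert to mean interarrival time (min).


Mean interarrival time = 1/λ = 1/25.88 minute = 0.03864 minute
In minutes: 0.03864 × 1 = 0.03864 min

Final: 0.03864 min


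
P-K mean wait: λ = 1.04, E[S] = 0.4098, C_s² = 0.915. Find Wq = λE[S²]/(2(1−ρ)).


ρ = λ·E[S] = 1.04·0.4098 = 0.4262
E[S²] = E[S]²(1+C_s²) = 0.4098²·(1+0.915) = 0.321598
Wq = λ·E[S²]/(2(1−ρ)) = 1.04·0.321598/(2·0.5738) = 0.29144 hr

Final: 0.29144 hr


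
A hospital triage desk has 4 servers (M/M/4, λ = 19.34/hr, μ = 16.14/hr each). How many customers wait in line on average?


a = λ/μ = 1.1983; ρ = a/4 = 0.2996
P₀ = 0.300700
Lq = P₀·a^c·ρ / (c!·(1−ρ)²) = 0.300700·2.06163·0.2996/(24·0.49061)
= 0.01577

Final: 0.01577


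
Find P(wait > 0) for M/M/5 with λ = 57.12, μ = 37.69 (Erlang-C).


a = λ/μ = 1.5155; ρ = a/5 = 0.3031
P₀ = 0.219324 (from M/M/c formula)
C(c,a) = [a^c/(c!(1−ρ))]·P₀ = [7.99485/(120·0.6969)]·0.219324
= 0.09560·0.219324 = 0.020968

Final: 0.020968


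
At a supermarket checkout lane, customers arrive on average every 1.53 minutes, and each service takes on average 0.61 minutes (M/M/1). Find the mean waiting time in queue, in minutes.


λ = 60/1.53 = 39.2157 /hr
μ = 60/0.61 = 98.3607 /hr
ρ = λ/μ = 39.2157/98.3607 = 0.3987
Wq = ρ/(μ−λ) = 0.3987/(98.3607−39.2157) = 0.006741 hr
In minutes: 0.006741·60 = 0.4045 min

Final: 0.4045 min


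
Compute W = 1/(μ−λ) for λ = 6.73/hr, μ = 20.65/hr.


W = 1/(μ−λ) = 1/(20.65 − 6.73) = 1/13.92 = 0.07184 hr

Final: 0.07184 hr


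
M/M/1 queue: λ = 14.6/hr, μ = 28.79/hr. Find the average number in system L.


ρ = λ/μ = 14.6/28.79 = 0.5071
L = ρ/(1−ρ) = 0.5071/(1 − 0.5071) = 0.5071/0.4929 = 1.0289

Final: 1.0289


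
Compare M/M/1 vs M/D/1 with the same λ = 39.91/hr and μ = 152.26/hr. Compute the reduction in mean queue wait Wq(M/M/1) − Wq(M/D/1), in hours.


ρ = 39.91/152.26 = 0.2621
Wq(M/M/1) = ρ/(μ−λ) = 0.2621/112.35 = 0.002333 hr
Wq(M/D/1) = ρ/(2(μ−λ)) = 0.001167 hr
Savings = 0.002333 − 0.001167 = 0.001167 hr

Final: 0.001167 hr


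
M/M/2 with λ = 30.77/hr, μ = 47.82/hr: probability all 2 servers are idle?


a = λ/μ = 30.77/47.82 = 0.6435; ρ = a/c = 0.3217
Σ_{k=0}^{1} a^k/k! (terms k=0..1) = 1.00000 + 0.64345 = 1.64345
Tail: a^2/(2!(1−ρ)) = 0.41403/(2·0.6783) = 0.30521
P₀ = 1/(1.64345 + 0.30521) = 1/1.94867 = 0.513171

Final: 0.513171


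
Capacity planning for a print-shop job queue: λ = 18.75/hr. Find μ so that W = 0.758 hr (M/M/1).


W = 1/(μ−λ) ⇒ μ − λ = 1/W = 1/0.758 = 1.3193
μ = λ + 1/W = 18.75 + 1.3193 = 20.0693 per hr

Final: 20.0693 /hr


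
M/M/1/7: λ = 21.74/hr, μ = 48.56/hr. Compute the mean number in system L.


ρ = 21.74/48.56 = 0.4477
L = ρ[1 − (K+1)ρ^K + Kρ^(K+1)] / [(1−ρ)(1−ρ^(K+1))]
Numerator: 0.4477·(1 − 8·0.003605 + 7·0.001614) = 0.439841
Denominator: (0.5523)·(0.998386) = 0.551415
L = 0.439841/0.551415 = 0.7977

Final: 0.7977


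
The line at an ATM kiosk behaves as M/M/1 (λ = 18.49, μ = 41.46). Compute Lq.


ρ = 18.49/41.46 = 0.4460
Lq = ρ²/(1−ρ) = 0.1989/0.5540 = 0.3590

Final: 0.3590


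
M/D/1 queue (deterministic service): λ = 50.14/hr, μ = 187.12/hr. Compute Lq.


ρ = 50.14/187.12 = 0.2680
M/D/1: Lq = ρ²/(2(1−ρ)) = 0.07180/(2·0.7320) = 0.04904

Final: 0.04904


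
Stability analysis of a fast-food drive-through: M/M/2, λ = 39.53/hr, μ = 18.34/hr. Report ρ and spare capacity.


Total capacity cμ = 2·18.34 = 36.68/hr
ρ = λ/(cμ) = 39.53/36.68 = 1.0777
Stable ⇔ ρ < 1: NO
Spare capacity = cμ − λ = 36.68 − 39.53 = -2.85/hr

Final: ρ = 1.0777; unstable; margin = -2.85/hr


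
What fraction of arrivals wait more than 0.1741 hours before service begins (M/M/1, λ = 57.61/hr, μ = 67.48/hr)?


ρ = 57.61/67.48 = 0.8537
P(Wq > t) = ρ·e^{−(μ−λ)t} = 0.8537·e^{−1.7184}
= 0.8537·0.179359 = 0.153125

Final: 0.153125


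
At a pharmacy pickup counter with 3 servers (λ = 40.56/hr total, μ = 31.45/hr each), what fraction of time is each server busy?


ρ = λ/(cμ) = 40.56/(3·31.45) = 40.56/94.35 = 0.4299

Final: 0.4299


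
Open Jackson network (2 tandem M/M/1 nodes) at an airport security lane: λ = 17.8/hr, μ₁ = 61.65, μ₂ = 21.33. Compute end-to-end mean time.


Each node sees arrival rate λ = 17.8/hr (tandem ⇒ throughput preserved).
W₁ = 1/(μ₁−λ) = 1/(61.65−17.8) = 0.02281 hr
W₂ = 1/(μ₂−λ) = 1/(21.33−17.8) = 0.28329 hr
W_total = W₁ + W₂ = 0.02281 + 0.28329 = 0.30609 hr

Final: 0.30609 hr


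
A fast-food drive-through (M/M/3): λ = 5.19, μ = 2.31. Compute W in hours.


a = 2.2468; ρ = 0.7489; P₀ = 0.075193
Lq = P₀·a^c·ρ/(c!(1−ρ)²) = 1.68848
Wq = Lq/λ = 1.68848/5.19 = 0.32533 hr
W = Wq + 1/μ = 0.32533 + 0.43290 = 0.75823 hr

Final: 0.75823 hr


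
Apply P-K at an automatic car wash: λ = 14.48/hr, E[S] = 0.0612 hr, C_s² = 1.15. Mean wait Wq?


ρ = λ·E[S] = 14.48·0.0612 = 0.8862
E[S²] = E[S]²(1+C_s²) = 0.0612²·(1+1.15) = 0.008053
Wq = λ·E[S²]/(2(1−ρ)) = 14.48·0.008053/(2·0.1138) = 0.51221 hr

Final: 0.51221 hr


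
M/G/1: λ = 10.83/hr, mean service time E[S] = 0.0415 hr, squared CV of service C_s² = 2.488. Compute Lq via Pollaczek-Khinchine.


ρ = λ·E[S] = 10.83·0.0415 = 0.4494
Lq = ρ²(1+C_s²)/(2(1−ρ)) = 0.2020·(1+2.488)/(2·0.5506)
= 0.2020·3.4880/1.1011 = 0.63988

Final: 0.63988


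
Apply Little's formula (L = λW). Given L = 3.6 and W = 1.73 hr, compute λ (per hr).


λ = L/W = 3.6/1.73 = 2.0809 /hr

Final: 2.0809 /hr


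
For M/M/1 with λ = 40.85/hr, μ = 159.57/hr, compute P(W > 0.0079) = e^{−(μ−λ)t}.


W ~ Exponential(μ−λ) for M/M/1.
μ − λ = 159.57 − 40.85 = 118.7200
P(W > t) = e^{−(μ−λ)t} = e^{−0.9379} = 0.391454

Final: 0.391454


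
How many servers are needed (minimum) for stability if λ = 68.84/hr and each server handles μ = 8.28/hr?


Stability requires cμ > λ ⇔ c > λ/μ.
λ/μ = 68.84/8.28 = 8.3140
Minimum integer c = ⌊8.3140⌋ + 1 = 9
Check: 9·8.28 = 74.52 > 68.84, while 8·8.28 = 66.24 ≤ 68.84

Final: 9 servers


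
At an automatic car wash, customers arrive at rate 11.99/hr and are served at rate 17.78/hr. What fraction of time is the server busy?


ρ = λ/μ = 11.99/17.78 = 0.6744

Final: 0.6744


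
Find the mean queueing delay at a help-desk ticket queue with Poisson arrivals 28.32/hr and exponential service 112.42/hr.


ρ = 28.32/112.42 = 0.2519
Wq = ρ/(μ−λ) = 0.2519/(112.42 − 28.32) = 0.2519/84.10 = 0.002995 hr

Final: 0.002995 hr


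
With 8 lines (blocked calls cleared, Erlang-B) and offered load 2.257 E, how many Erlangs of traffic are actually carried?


B(8,2.257) = 0.001749 (Erlang-B)
Carried load = a(1 − B) = 2.257·(1 − 0.001749) = 2.257·0.998251 = 2.2531 E

Final: 2.2531 Erlangs


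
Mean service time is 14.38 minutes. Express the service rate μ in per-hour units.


μ = 1/(service time) in consistent units.
1 hour = 60 min, so μ = 60/14.38 = 4.1725 per hour

Final: 4.1725 /hr


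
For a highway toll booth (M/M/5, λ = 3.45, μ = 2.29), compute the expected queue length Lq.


a = λ/μ = 1.5066; ρ = a/5 = 0.3013
P₀ = 0.221312
Lq = P₀·a^c·ρ / (c!·(1−ρ)²) = 0.221312·7.76101·0.3013/(120·0.48817)
= 0.008835

Final: 0.008835


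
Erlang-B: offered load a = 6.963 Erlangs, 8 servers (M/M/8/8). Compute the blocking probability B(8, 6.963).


B(c,a) = (a^c/c!) / Σ_{k=0}^{c} a^k/k!
a^8/8! = 137.041038
Σ terms (k=0..8): 1.00000 + 6.96300 + 24.24168 + 56.26495 + 97.94321 + 136.39572 + 158.28723 + 157.45057 + 137.04104 = 775.587395
B = 137.041038/775.587395 = 0.176693

Final: 0.176693


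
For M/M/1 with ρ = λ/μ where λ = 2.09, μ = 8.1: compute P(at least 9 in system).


ρ = 2.09/8.1 = 0.2580
P(N ≥ n) = ρ^n = 0.2580^9 = 0.000005069

Final: 0.000005069


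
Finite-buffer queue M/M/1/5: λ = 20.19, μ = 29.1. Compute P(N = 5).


ρ = λ/μ = 20.19/29.1 = 0.6938
P_K = (1−ρ)ρ^K/(1−ρ^(K+1)) = (0.3062·0.160774)/(1 − 0.111548)
= 0.049227/0.888452 = 0.055407

Final: 0.055407


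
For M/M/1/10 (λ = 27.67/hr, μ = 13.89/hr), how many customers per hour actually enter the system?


ρ = 1.9921; P_K = (1−ρ)ρ^10/(1−ρ^11) = 0.498266
λ_eff = λ(1 − P_K) = 27.67·(1 − 0.498266) = 27.67·0.501734 = 13.8830 /hr

Final: 13.8830 /hr


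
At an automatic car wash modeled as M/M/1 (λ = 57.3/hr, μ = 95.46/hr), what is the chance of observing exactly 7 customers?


ρ = 57.3/95.46 = 0.6003
P_n = (1−ρ)·ρ^n = (1 − 0.6003)·0.6003^7 = 0.3997·0.028076 = 0.011223

Final: 0.011223


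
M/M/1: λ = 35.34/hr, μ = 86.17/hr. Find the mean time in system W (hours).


W = 1/(μ−λ) = 1/(86.17 − 35.34) = 1/50.83 = 0.01967 hr

Final: 0.01967 hr


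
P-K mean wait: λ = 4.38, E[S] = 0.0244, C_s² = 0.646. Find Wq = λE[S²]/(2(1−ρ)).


ρ = λ·E[S] = 4.38·0.0244 = 0.1069
E[S²] = E[S]²(1+C_s²) = 0.0244²·(1+0.646) = 0.0009800
Wq = λ·E[S²]/(2(1−ρ)) = 4.38·0.0009800/(2·0.8931) = 0.002403 hr

Final: 0.002403 hr


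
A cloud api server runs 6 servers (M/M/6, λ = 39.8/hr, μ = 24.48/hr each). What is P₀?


a = λ/μ = 39.8/24.48 = 1.6258; ρ = a/c = 0.2710
Σ_{k=0}^{5} a^k/k! (terms k=0..5) = 1.00000 + 1.62582 + 1.32164 + 0.71625 + 0.29112 + 0.09466 = 5.04949
Tail: a^6/(6!(1−ρ)) = 18.46843/(720·0.7290) = 0.03518
P₀ = 1/(5.04949 + 0.03518) = 1/5.08468 = 0.196669

Final: 0.196669


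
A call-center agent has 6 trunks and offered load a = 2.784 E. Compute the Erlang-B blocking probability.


B(c,a) = (a^c/c!) / Σ_{k=0}^{c} a^k/k!
a^6/6! = 0.646670
Σ terms (k=0..6): 1.00000 + 2.78400 + 3.87533 + 3.59630 + 2.50303 + 1.39369 + 0.64667 = 15.799016
B = 0.646670/15.799016 = 0.040931

Final: 0.040931


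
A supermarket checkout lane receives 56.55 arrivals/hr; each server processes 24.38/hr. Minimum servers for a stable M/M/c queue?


Stability requires cμ > λ ⇔ c > λ/μ.
λ/μ = 56.55/24.38 = 2.3195
Minimum integer c = ⌊2.3195⌋ + 1 = 3
Check: 3·24.38 = 73.14 > 56.55, while 2·24.38 = 48.76 ≤ 56.55

Final: 3 servers


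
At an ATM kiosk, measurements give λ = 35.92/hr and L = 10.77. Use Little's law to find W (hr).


W = L/λ = 10.77/35.92 = 0.2998 hr

Final: 0.2998 hr


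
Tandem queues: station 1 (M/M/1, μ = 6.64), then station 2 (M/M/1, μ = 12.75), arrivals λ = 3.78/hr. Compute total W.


Each node sees arrival rate λ = 3.78/hr (tandem ⇒ throughput preserved).
W₁ = 1/(μ₁−λ) = 1/(6.64−3.78) = 0.34965 hr
W₂ = 1/(μ₂−λ) = 1/(12.75−3.78) = 0.11148 hr
W_total = W₁ + W₂ = 0.34965 + 0.11148 = 0.46113 hr

Final: 0.46113 hr


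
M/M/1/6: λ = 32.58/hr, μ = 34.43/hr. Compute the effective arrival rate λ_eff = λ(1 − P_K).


ρ = 0.9463; P_K = (1−ρ)ρ^6/(1−ρ^7) = 0.120309
λ_eff = λ(1 − P_K) = 32.58·(1 − 0.120309) = 32.58·0.879691 = 28.6603 /hr

Final: 28.6603 /hr


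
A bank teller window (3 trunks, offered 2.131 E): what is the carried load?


B(3,2.131) = 0.229935 (Erlang-B)
Carried load = a(1 − B) = 2.131·(1 − 0.229935) = 2.131·0.770065 = 1.6410 E

Final: 1.6410 Erlangs


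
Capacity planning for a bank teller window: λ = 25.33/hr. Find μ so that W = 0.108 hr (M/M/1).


W = 1/(μ−λ) ⇒ μ − λ = 1/W = 1/0.108 = 9.2593
μ = λ + 1/W = 25.33 + 9.2593 = 34.5893 per hr

Final: 34.5893 /hr


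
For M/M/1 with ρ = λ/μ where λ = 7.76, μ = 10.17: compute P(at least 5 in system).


ρ = 7.76/10.17 = 0.7630
P(N ≥ n) = ρ^n = 0.7630^5 = 0.258645

Final: 0.258645


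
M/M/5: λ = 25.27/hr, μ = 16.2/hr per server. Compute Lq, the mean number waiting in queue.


a = λ/μ = 1.5599; ρ = a/5 = 0.3120
P₀ = 0.209748
Lq = P₀·a^c·ρ / (c!·(1−ρ)²) = 0.209748·9.23530·0.3120/(120·0.47338)
= 0.01064

Final: 0.01064


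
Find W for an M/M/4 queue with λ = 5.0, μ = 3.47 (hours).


a = 1.4409; ρ = 0.3602; P₀ = 0.234829
Lq = P₀·a^c·ρ/(c!(1−ρ)²) = 0.03712
Wq = Lq/λ = 0.03712/5.0 = 0.007424 hr
W = Wq + 1/μ = 0.007424 + 0.28818 = 0.29561 hr

Final: 0.29561 hr


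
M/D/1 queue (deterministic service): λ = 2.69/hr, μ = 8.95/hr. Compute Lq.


ρ = 2.69/8.95 = 0.3006
M/D/1: Lq = ρ²/(2(1−ρ)) = 0.09034/(2·0.6994) = 0.06458

Final: 0.06458


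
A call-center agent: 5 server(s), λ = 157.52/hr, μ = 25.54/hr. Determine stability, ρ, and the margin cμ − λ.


Total capacity cμ = 5·25.54 = 127.70/hr
ρ = λ/(cμ) = 157.52/127.70 = 1.2335
Stable ⇔ ρ < 1: NO
Spare capacity = cμ − λ = 127.70 − 157.52 = -29.82/hr

Final: ρ = 1.2335; unstable; margin = -29.82/hr


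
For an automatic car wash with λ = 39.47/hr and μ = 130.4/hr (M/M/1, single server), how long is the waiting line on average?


ρ = 39.47/130.4 = 0.3027
Lq = ρ²/(1−ρ) = 0.09162/0.6973 = 0.1314

Final: 0.1314


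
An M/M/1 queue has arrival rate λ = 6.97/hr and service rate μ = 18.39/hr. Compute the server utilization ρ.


ρ = λ/μ = 6.97/18.39 = 0.3790

Final: 0.3790


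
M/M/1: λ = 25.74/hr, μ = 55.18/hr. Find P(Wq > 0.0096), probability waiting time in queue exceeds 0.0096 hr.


ρ = 25.74/55.18 = 0.4665
P(Wq > t) = ρ·e^{−(μ−λ)t} = 0.4665·e^{−0.2826}
= 0.4665·0.753803 = 0.351629

Final: 0.351629


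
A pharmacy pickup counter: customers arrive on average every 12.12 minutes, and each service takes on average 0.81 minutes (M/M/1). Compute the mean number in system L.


λ = 60/12.12 = 4.9505 /hr
μ = 60/0.81 = 74.0741 /hr
ρ = λ/μ = 4.9505/74.0741 = 0.06683
L = ρ/(1−ρ) = 0.06683/0.9332 = 0.07162

Final: 0.07162


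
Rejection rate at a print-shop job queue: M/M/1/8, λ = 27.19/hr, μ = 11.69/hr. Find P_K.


ρ = λ/μ = 27.19/11.69 = 2.3259
P_K = (1−ρ)ρ^K/(1−ρ^(K+1)) = (-1.3259·856.559570)/(1 − 1992.288682)
= -1135.729113/-1991.288682 = 0.570349

Final: 0.570349


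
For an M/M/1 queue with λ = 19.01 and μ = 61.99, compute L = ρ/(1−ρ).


ρ = λ/μ = 19.01/61.99 = 0.3067
L = ρ/(1−ρ) = 0.3067/(1 − 0.3067) = 0.3067/0.6933 = 0.4423

Final: 0.4423


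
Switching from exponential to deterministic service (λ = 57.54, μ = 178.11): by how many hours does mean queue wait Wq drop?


ρ = 57.54/178.11 = 0.3231
Wq(M/M/1) = ρ/(μ−λ) = 0.3231/120.57 = 0.002679 hr
Wq(M/D/1) = ρ/(2(μ−λ)) = 0.001340 hr
Savings = 0.002679 − 0.001340 = 0.001340 hr

Final: 0.001340 hr


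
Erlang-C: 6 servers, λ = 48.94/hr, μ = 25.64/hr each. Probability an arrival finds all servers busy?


a = λ/μ = 1.9087; ρ = a/6 = 0.3181
P₀ = 0.148103 (from M/M/c formula)
C(c,a) = [a^c/(c!(1−ρ))]·P₀ = [48.35882/(720·0.6819)]·0.148103
= 0.09850·0.148103 = 0.014588

Final: 0.014588


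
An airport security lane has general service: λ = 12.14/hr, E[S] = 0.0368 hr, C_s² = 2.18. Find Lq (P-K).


ρ = λ·E[S] = 12.14·0.0368 = 0.4468
Lq = ρ²(1+C_s²)/(2(1−ρ)) = 0.1996·(1+2.18)/(2·0.5532)
= 0.1996·3.1800/1.1065 = 0.57360

Final: 0.57360


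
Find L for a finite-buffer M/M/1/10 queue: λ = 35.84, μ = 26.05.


ρ = 35.84/26.05 = 1.3758
L = ρ[1 − (K+1)ρ^K + Kρ^(K+1)] / [(1−ρ)(1−ρ^(K+1))]
Numerator: 1.3758·(1 − 11·24.299802 + 10·33.432050) = 93.586671
Denominator: (-0.3758)·(-32.432050) = 12.188475
L = 93.586671/12.188475 = 7.6783

Final: 7.6783


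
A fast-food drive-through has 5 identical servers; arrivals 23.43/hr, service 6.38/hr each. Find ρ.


ρ = λ/(cμ) = 23.43/(5·6.38) = 23.43/31.90 = 0.7345

Final: 0.7345


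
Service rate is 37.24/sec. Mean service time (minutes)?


Mean service time = 1/μ = 1/37.24 second = 0.02685 second
In minutes: 0.02685 × 0.0166667 = 0.0004475 min

Final: 0.0004475 min


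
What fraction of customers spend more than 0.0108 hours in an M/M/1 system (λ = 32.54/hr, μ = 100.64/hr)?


W ~ Exponential(μ−λ) for M/M/1.
μ − λ = 100.64 − 32.54 = 68.1000
P(W > t) = e^{−(μ−λ)t} = e^{−0.7355} = 0.479275

Final: 0.479275


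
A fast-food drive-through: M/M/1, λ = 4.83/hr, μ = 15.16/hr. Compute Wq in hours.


ρ = 4.83/15.16 = 0.3186
Wq = ρ/(μ−λ) = 0.3186/(15.16 − 4.83) = 0.3186/10.33 = 0.03084 hr

Final: 0.03084 hr


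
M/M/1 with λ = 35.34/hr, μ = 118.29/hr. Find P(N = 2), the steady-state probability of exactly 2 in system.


ρ = 35.34/118.29 = 0.2988
P_n = (1−ρ)·ρ^n = (1 − 0.2988)·0.2988^2 = 0.7012·0.089256 = 0.062590

Final: 0.062590


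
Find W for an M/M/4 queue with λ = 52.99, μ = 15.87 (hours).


a = 3.3390; ρ = 0.8348; P₀ = 0.021071
Lq = P₀·a^c·ρ/(c!(1−ρ)²) = 3.33592
Wq = Lq/λ = 3.33592/52.99 = 0.06295 hr
W = Wq + 1/μ = 0.06295 + 0.06301 = 0.12597 hr

Final: 0.12597 hr


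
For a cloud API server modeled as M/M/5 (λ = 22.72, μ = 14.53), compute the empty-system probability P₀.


a = λ/μ = 22.72/14.53 = 1.5637; ρ = a/c = 0.3127
Σ_{k=0}^{4} a^k/k! (terms k=0..4) = 1.00000 + 1.56366 + 1.22252 + 0.63720 + 0.24909 = 4.67247
Tail: a^5/(5!(1−ρ)) = 9.34789/(120·0.6873) = 0.11335
P₀ = 1/(4.67247 + 0.11335) = 1/4.78582 = 0.208951

Final: 0.208951


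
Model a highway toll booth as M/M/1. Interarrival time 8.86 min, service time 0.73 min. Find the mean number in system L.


λ = 60/8.86 = 6.7720 /hr
μ = 60/0.73 = 82.1918 /hr
ρ = λ/μ = 6.7720/82.1918 = 0.08239
L = ρ/(1−ρ) = 0.08239/0.9176 = 0.08979

Final: 0.08979


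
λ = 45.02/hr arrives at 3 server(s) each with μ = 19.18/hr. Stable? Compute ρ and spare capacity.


Total capacity cμ = 3·19.18 = 57.54/hr
ρ = λ/(cμ) = 45.02/57.54 = 0.7824
Stable ⇔ ρ < 1: YES
Spare capacity = cμ − λ = 57.54 − 45.02 = 12.52/hr

Final: ρ = 0.7824; stable; margin = 12.52/hr


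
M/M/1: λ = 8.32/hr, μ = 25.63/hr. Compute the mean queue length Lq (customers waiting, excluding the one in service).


ρ = 8.32/25.63 = 0.3246
Lq = ρ²/(1−ρ) = 0.1054/0.6754 = 0.1560

Final: 0.1560
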